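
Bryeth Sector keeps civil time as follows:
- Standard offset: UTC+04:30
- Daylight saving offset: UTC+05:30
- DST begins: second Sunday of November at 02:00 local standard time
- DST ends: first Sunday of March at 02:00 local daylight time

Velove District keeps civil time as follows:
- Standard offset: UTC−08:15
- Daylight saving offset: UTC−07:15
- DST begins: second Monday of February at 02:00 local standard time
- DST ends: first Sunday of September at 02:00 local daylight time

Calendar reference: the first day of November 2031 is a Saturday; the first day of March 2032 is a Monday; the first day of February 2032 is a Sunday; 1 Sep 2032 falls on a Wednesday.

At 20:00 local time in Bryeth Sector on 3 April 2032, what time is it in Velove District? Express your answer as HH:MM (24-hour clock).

08:15

1 November 2031 is a Saturday, so the first Sunday is November 2 and the second is November 9.
1 March 2032 is a Monday, so the first Sunday is March 7.
3 April 2032 is outside the daylight-saving period (9 November 2031 – 7 March 2032), so Bryeth Sector is on standard time, UTC+04:30.
20:00 Bryeth Sector − 4h30m = 15:30 UTC.
1 February 2032 is a Sunday, so the first Monday is February 2 and the second is February 9.
1 September 2032 is a Wednesday, so the first Sunday is September 5.
At the standard offset (UTC−08:15), 15:30 UTC − 8h15m = 07:15 Velove District standard time.
The standard-time date in Velove District, 3 April 2032, falls between 9 February and 5 September, so daylight saving is in effect and Velove District is at UTC−07:15.
15:30 UTC − 7h15m = 08:15 Velove District.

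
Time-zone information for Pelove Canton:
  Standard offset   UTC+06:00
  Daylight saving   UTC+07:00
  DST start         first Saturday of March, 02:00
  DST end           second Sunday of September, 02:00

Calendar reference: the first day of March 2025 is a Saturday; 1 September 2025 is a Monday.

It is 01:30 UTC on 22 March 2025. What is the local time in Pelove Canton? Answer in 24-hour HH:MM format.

1 March 2025 is a Saturday, so the first Saturday is March 1.
1 September 2025 is a Monday, so the first Sunday is September 7 and the second is September 14.
At the standard offset (UTC+06:00), 01:30 UTC + 6h = 07:30 Pelove Canton standard time.
The standard-time date in Pelove Canton, 22 March 2025, falls between 1 March and 14 September, so daylight saving is in effect and Pelove Canton is at UTC+07:00.
01:30 UTC + 7h = 08:30 local.

08:30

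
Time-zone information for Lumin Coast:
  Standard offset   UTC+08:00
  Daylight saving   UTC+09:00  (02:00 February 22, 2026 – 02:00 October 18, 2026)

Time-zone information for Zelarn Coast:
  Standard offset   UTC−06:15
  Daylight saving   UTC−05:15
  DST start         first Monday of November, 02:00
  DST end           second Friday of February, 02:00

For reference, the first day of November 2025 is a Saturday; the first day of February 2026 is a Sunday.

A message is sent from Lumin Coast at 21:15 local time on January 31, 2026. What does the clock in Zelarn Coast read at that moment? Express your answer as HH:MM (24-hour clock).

January 31, 2026 is outside the daylight-saving period (22 February – 18 October), so Lumin Coast is on standard time, UTC+08:00.
21:15 Lumin Coast − 8h = 13:15 UTC.
1 November 2025 is a Saturday, so the first Monday is November 3.
1 February 2026 is a Sunday, so the first Friday is February 6 and the second is February 13.
At the standard offset (UTC−06:15), 13:15 UTC − 6h15m = 07:00 Zelarn Coast standard time.
Daylight saving runs 3 November 2025 – 13 February 2026; the standard-time date in Zelarn Coast, January 31, 2026, is inside that window, so Zelarn Coast is at UTC−05:15.
13:15 UTC − 5h15m = 08:00 Zelarn Coast.

08:00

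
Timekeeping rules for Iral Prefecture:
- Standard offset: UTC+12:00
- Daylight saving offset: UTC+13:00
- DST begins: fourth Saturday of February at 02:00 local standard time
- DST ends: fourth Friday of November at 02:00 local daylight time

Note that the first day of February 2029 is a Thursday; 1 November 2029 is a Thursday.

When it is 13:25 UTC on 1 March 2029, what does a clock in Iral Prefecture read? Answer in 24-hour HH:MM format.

02:25

1 February 2029 is a Thursday, so the first Saturday is February 3 and the fourth is February 24.
1 November 2029 is a Thursday, so the first Friday is November 2 and the fourth is November 23.
At the standard offset (UTC+12:00), 13:25 UTC + 12h = 01:25 Iral Prefecture standard time (rolling into the next day, 2 March 2029).
The standard-time date in Iral Prefecture, 2 March 2029, lies within the daylight-saving period (24 February – 23 November), so Iral Prefecture is on daylight time, UTC+13:00.
13:25 UTC + 13h = 02:25 local (rolling into the next day, 2 March 2029).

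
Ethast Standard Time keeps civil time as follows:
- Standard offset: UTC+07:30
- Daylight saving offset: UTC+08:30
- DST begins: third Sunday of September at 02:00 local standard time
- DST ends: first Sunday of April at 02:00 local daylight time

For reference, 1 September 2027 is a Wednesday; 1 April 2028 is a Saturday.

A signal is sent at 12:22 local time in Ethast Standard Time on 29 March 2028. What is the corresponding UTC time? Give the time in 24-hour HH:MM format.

1 September 2027 is a Wednesday, so the first Sunday is September 5 and the third is September 19.
1 April 2028 is a Saturday, so the first Sunday is April 2.
29 March 2028 falls between 19 September 2027 and 2 April 2028, so daylight saving is in effect and Ethast Standard Time is at UTC+08:30.
12:22 local − 8h30m = 03:52 UTC.

03:52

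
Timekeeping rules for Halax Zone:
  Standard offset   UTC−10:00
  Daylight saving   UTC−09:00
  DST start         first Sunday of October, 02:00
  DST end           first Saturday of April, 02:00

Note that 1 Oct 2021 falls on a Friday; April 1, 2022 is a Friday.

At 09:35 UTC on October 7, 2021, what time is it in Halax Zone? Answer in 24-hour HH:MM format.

00:35

1 October 2021 is a Friday, so the first Sunday is October 3.
1 April 2022 is a Friday, so the first Saturday is April 2.
At the standard offset (UTC−10:00), 09:35 UTC − 10h = 23:35 Halax Zone standard time (rolling into the previous day, 6 October 2021).
Daylight saving runs 3 October 2021 – 2 April 2022; the standard-time date in Halax Zone, October 6, 2021, is inside that window, so Halax Zone is at UTC−09:00.
09:35 UTC − 9h = 00:35 local.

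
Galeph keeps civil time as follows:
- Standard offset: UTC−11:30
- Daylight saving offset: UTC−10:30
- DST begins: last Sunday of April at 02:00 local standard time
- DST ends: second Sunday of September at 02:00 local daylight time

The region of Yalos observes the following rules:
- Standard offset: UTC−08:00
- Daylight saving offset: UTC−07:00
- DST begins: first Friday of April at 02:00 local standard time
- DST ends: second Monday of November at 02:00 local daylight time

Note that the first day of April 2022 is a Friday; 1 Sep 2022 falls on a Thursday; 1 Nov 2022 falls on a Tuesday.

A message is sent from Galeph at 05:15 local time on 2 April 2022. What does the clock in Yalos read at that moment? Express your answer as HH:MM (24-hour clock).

1 April 2022 is a Friday, so Sundays fall on 3, 10, 17, 24; the last is April 24.
1 September 2022 is a Thursday, so the first Sunday is September 4 and the second is September 11.
2 April 2022 is outside the daylight-saving period (24 April – 11 September), so Galeph is on standard time, UTC−11:30.
05:15 Galeph + 11h30m = 16:45 UTC.
1 April 2022 is a Friday, so the first Friday is April 1.
1 November 2022 is a Tuesday, so the first Monday is November 7 and the second is November 14.
At the standard offset (UTC−08:00), 16:45 UTC − 8h = 08:45 Yalos standard time.
Daylight saving runs 1 April – 14 November; the standard-time date in Yalos, 2 April 2022, is inside that window, so Yalos is at UTC−07:00.
16:45 UTC − 7h = 09:45 Yalos.

09:45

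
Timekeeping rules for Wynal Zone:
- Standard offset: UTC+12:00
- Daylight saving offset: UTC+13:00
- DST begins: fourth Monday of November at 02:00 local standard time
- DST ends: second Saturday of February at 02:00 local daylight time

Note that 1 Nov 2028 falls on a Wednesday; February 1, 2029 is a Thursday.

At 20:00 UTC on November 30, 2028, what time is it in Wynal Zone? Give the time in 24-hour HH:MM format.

09:00

1 November 2028 is a Wednesday, so the first Monday is November 6 and the fourth is November 27.
1 February 2029 is a Thursday, so the first Saturday is February 3 and the second is February 10.
At the standard offset (UTC+12:00), 20:00 UTC + 12h = 08:00 Wynal Zone standard time (rolling into the next day, 1 December 2028).
The standard-time date in Wynal Zone, December 1, 2028, lies within the daylight-saving period (27 November 2028 – 10 February 2029), so Wynal Zone is on daylight time, UTC+13:00.
20:00 UTC + 13h = 09:00 local (rolling into the next day, 1 December 2028).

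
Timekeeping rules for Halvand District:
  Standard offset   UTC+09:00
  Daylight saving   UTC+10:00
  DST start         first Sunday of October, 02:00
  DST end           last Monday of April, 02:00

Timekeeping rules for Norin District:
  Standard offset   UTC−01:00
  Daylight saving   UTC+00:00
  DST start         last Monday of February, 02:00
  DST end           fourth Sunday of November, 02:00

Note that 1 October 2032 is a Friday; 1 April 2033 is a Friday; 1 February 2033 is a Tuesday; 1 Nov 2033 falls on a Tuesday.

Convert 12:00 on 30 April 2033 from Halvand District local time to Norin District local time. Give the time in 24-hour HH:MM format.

03:00

1 October 2032 is a Friday, so the first Sunday is October 3.
1 April 2033 is a Friday, so Mondays fall on 4, 11, 18, 25; the last is April 25.
30 April 2033 does not fall between 3 October 2032 and 25 April 2033, so daylight saving is not in effect and Halvand District is at UTC+09:00.
12:00 Halvand District − 9h = 03:00 UTC.
1 February 2033 is a Tuesday, so Mondays fall on 7, 14, 21, 28; the last is February 28.
1 November 2033 is a Tuesday, so the first Sunday is November 6 and the fourth is November 27.
At the standard offset (UTC−01:00), 03:00 UTC − 1h = 02:00 Norin District standard time.
The standard-time date in Norin District, 30 April 2033, lies within the daylight-saving period (28 February – 27 November), so Norin District is on daylight time, UTC+00:00.
03:00 UTC + 0h = 03:00 Norin District.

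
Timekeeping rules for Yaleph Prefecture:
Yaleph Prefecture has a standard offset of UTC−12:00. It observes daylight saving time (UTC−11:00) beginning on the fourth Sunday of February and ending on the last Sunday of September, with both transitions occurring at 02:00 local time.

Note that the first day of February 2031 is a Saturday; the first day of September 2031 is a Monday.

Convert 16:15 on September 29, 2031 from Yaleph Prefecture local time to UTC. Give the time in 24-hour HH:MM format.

04:15

1 February 2031 is a Saturday, so the first Sunday is February 2 and the fourth is February 23.
1 September 2031 is a Monday, so Sundays fall on 7, 14, 21, 28; the last is September 28.
September 29, 2031 is outside the daylight-saving period (23 February – 28 September), so Yaleph Prefecture is on standard time, UTC−12:00.
16:15 local + 12h = 04:15 UTC (rolling into the next day, 30 September 2031).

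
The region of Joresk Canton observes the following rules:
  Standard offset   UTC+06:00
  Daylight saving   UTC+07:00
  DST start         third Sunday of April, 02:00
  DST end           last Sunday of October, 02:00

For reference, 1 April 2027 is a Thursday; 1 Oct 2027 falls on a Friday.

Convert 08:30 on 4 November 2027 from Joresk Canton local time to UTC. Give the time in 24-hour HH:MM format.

02:30

1 April 2027 is a Thursday, so the first Sunday is April 4 and the third is April 18.
1 October 2027 is a Friday, so Sundays fall on 3, 10, 17, 24, 31; the last is October 31.
Daylight saving runs 18 April – 31 October; 4 November 2027 is outside that window, so Joresk Canton is on standard time at UTC+06:00.
08:30 local − 6h = 02:30 UTC.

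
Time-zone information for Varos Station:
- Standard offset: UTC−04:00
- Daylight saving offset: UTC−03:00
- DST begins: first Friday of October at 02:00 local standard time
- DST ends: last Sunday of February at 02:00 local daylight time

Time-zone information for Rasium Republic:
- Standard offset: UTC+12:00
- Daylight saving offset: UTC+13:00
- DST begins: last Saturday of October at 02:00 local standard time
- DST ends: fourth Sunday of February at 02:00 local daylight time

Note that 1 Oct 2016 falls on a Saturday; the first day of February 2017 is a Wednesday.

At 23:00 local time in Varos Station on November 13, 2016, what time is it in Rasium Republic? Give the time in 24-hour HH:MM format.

1 October 2016 is a Saturday, so the first Friday is October 7.
1 February 2017 is a Wednesday, so Sundays fall on 5, 12, 19, 26; the last is February 26.
November 13, 2016 falls between 7 October 2016 and 26 February 2017, so daylight saving is in effect and Varos Station is at UTC−03:00.
23:00 Varos Station + 3h = 02:00 UTC (rolling into the next day, 14 November 2016).
1 October 2016 is a Saturday, so Saturdays fall on 1, 8, 15, 22, 29; the last is October 29.
1 February 2017 is a Wednesday, so the first Sunday is February 5 and the fourth is February 26.
At the standard offset (UTC+12:00), 02:00 UTC + 12h = 14:00 Rasium Republic standard time.
The standard-time date in Rasium Republic, November 14, 2016, falls between 29 October 2016 and 26 February 2017, so daylight saving is in effect and Rasium Republic is at UTC+13:00.
02:00 UTC + 13h = 15:00 Rasium Republic.

15:00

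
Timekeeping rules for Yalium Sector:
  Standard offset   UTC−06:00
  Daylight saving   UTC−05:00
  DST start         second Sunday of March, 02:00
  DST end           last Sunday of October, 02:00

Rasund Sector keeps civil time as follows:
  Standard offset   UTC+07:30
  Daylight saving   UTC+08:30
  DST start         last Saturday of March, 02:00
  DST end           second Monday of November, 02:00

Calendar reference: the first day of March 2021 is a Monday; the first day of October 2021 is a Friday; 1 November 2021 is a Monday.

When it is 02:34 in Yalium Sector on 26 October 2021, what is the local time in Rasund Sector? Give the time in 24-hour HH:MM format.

1 March 2021 is a Monday, so the first Sunday is March 7 and the second is March 14.
1 October 2021 is a Friday, so Sundays fall on 3, 10, 17, 24, 31; the last is October 31.
26 October 2021 falls between 14 March and 31 October, so daylight saving is in effect and Yalium Sector is at UTC−05:00.
02:34 Yalium Sector + 5h = 07:34 UTC.
1 March 2021 is a Monday, so Saturdays fall on 6, 13, 20, 27; the last is March 27.
1 November 2021 is a Monday, so the first Monday is November 1 and the second is November 8.
At the standard offset (UTC+07:30), 07:34 UTC + 7h30m = 15:04 Rasund Sector standard time.
Daylight saving runs 27 March – 8 November; the standard-time date in Rasund Sector, 26 October 2021, is inside that window, so Rasund Sector is at UTC+08:30.
07:34 UTC + 8h30m = 16:04 Rasund Sector.

16:04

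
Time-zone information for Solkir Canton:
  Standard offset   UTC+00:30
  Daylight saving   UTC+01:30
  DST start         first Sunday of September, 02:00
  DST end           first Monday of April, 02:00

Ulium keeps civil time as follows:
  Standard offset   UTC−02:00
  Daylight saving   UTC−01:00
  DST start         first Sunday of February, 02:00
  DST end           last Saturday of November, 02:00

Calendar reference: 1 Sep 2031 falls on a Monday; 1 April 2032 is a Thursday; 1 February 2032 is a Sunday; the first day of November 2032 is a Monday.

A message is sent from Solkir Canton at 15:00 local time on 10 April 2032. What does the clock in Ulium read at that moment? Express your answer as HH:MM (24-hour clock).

13:30

1 September 2031 is a Monday, so the first Sunday is September 7.
1 April 2032 is a Thursday, so the first Monday is April 5.
10 April 2032 does not fall between 7 September 2031 and 5 April 2032, so daylight saving is not in effect and Solkir Canton is at UTC+00:30.
15:00 Solkir Canton − 0h30m = 14:30 UTC.
1 February 2032 is a Sunday, so the first Sunday is February 1.
1 November 2032 is a Monday, so Saturdays fall on 6, 13, 20, 27; the last is November 27.
At the standard offset (UTC−02:00), 14:30 UTC − 2h = 12:30 Ulium standard time.
The standard-time date in Ulium, 10 April 2032, falls between 1 February and 27 November, so daylight saving is in effect and Ulium is at UTC−01:00.
14:30 UTC − 1h = 13:30 Ulium.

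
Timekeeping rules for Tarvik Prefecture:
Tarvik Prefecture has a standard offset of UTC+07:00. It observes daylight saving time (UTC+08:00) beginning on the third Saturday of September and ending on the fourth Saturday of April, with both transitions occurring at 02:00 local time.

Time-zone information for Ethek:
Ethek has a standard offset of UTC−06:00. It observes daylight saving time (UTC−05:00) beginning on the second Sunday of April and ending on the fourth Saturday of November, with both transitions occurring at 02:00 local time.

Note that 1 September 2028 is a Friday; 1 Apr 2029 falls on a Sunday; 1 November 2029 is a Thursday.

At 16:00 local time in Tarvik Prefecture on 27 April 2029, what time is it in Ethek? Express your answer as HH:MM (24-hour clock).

03:00

1 September 2028 is a Friday, so the first Saturday is September 2 and the third is September 16.
1 April 2029 is a Sunday, so the first Saturday is April 7 and the fourth is April 28.
Daylight saving runs 16 September 2028 – 28 April 2029; 27 April 2029 is inside that window, so Tarvik Prefecture is at UTC+08:00.
16:00 Tarvik Prefecture − 8h = 08:00 UTC.
1 April 2029 is a Sunday, so the first Sunday is April 1 and the second is April 8.
1 November 2029 is a Thursday, so the first Saturday is November 3 and the fourth is November 24.
At the standard offset (UTC−06:00), 08:00 UTC − 6h = 02:00 Ethek standard time.
The standard-time date in Ethek, 27 April 2029, lies within the daylight-saving period (8 April – 24 November), so Ethek is on daylight time, UTC−05:00.
08:00 UTC − 5h = 03:00 Ethek.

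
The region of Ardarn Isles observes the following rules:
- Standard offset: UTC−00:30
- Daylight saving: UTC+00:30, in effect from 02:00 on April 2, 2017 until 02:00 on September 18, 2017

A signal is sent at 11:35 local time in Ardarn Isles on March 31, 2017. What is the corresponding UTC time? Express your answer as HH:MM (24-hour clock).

March 31, 2017 does not fall between 2 April and 18 September, so daylight saving is not in effect and Ardarn Isles is at UTC−00:30.
11:35 local + 0h30m = 12:05 UTC.

12:05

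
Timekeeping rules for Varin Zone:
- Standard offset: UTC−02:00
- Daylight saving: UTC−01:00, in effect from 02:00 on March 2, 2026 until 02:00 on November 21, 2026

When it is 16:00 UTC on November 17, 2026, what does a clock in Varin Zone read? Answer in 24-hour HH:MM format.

At the standard offset (UTC−02:00), 16:00 UTC − 2h = 14:00 Varin Zone standard time.
Daylight saving runs 2 March – 21 November; the standard-time date in Varin Zone, November 17, 2026, is inside that window, so Varin Zone is at UTC−01:00.
16:00 UTC − 1h = 15:00 local.

15:00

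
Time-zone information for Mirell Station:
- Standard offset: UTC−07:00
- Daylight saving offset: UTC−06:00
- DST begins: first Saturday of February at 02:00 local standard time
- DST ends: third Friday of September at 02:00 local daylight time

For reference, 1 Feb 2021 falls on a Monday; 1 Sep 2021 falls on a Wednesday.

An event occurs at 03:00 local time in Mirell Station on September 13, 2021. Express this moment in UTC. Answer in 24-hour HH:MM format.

09:00

1 February 2021 is a Monday, so the first Saturday is February 6.
1 September 2021 is a Wednesday, so the first Friday is September 3 and the third is September 17.
September 13, 2021 lies within the daylight-saving period (6 February – 17 September), so Mirell Station is on daylight time, UTC−06:00.
03:00 local + 6h = 09:00 UTC.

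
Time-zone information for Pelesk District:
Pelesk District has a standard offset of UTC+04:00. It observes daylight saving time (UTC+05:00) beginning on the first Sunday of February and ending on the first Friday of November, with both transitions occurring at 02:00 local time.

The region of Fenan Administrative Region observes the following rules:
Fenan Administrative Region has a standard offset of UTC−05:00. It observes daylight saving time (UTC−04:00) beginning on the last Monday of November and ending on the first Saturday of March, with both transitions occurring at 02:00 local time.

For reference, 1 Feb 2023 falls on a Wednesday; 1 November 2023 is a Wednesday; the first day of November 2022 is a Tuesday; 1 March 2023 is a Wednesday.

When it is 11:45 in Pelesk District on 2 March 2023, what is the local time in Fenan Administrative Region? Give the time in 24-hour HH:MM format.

1 February 2023 is a Wednesday, so the first Sunday is February 5.
1 November 2023 is a Wednesday, so the first Friday is November 3.
2 March 2023 lies within the daylight-saving period (5 February – 3 November), so Pelesk District is on daylight time, UTC+05:00.
11:45 Pelesk District − 5h = 06:45 UTC.
1 November 2022 is a Tuesday, so Mondays fall on 7, 14, 21, 28; the last is November 28.
1 March 2023 is a Wednesday, so the first Saturday is March 4.
At the standard offset (UTC−05:00), 06:45 UTC − 5h = 01:45 Fenan Administrative Region standard time.
The standard-time date in Fenan Administrative Region, 2 March 2023, falls between 28 November 2022 and 4 March 2023, so daylight saving is in effect and Fenan Administrative Region is at UTC−04:00.
06:45 UTC − 4h = 02:45 Fenan Administrative Region.

02:45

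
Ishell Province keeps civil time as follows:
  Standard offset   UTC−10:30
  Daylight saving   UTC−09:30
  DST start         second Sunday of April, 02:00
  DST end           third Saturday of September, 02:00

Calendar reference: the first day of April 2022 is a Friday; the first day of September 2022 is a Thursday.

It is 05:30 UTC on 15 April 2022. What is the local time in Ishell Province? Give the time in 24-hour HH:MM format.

1 April 2022 is a Friday, so the first Sunday is April 3 and the second is April 10.
1 September 2022 is a Thursday, so the first Saturday is September 3 and the third is September 17.
At the standard offset (UTC−10:30), 05:30 UTC − 10h30m = 19:00 Ishell Province standard time (rolling into the previous day, 14 April 2022).
The standard-time date in Ishell Province, 14 April 2022, lies within the daylight-saving period (10 April – 17 September), so Ishell Province is on daylight time, UTC−09:30.
05:30 UTC − 9h30m = 20:00 local (rolling into the previous day, 14 April 2022).

20:00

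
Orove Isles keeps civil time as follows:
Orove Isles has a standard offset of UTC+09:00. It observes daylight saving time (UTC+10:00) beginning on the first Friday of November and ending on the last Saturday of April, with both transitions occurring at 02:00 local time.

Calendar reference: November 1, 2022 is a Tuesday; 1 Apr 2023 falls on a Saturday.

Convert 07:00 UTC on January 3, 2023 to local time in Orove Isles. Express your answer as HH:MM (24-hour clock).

17:00

1 November 2022 is a Tuesday, so the first Friday is November 4.
1 April 2023 is a Saturday, so Saturdays fall on 1, 8, 15, 22, 29; the last is April 29.
At the standard offset (UTC+09:00), 07:00 UTC + 9h = 16:00 Orove Isles standard time.
The standard-time date in Orove Isles, January 3, 2023, falls between 4 November 2022 and 29 April 2023, so daylight saving is in effect and Orove Isles is at UTC+10:00.
07:00 UTC + 10h = 17:00 local.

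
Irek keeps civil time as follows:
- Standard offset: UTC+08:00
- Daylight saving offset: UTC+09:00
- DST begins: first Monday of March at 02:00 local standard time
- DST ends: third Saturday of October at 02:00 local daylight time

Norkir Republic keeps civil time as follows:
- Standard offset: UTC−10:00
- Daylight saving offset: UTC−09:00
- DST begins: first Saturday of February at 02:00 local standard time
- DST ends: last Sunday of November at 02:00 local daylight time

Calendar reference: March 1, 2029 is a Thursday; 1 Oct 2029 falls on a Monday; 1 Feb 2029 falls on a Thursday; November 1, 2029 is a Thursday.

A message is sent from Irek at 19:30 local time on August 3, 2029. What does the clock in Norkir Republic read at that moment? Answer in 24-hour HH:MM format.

1 March 2029 is a Thursday, so the first Monday is March 5.
1 October 2029 is a Monday, so the first Saturday is October 6 and the third is October 20.
August 3, 2029 lies within the daylight-saving period (5 March – 20 October), so Irek is on daylight time, UTC+09:00.
19:30 Irek − 9h = 10:30 UTC.
1 February 2029 is a Thursday, so the first Saturday is February 3.
1 November 2029 is a Thursday, so Sundays fall on 4, 11, 18, 25; the last is November 25.
At the standard offset (UTC−10:00), 10:30 UTC − 10h = 00:30 Norkir Republic standard time.
The standard-time date in Norkir Republic, August 3, 2029, falls between 3 February and 25 November, so daylight saving is in effect and Norkir Republic is at UTC−09:00.
10:30 UTC − 9h = 01:30 Norkir Republic.

01:30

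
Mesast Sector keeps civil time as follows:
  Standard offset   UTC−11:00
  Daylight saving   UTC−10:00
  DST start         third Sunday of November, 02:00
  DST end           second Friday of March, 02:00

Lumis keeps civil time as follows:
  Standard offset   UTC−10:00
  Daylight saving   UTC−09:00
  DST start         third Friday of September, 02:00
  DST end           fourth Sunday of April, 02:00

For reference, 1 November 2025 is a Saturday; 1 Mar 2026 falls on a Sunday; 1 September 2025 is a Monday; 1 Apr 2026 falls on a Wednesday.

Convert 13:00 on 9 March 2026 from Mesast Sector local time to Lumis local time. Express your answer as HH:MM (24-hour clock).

1 November 2025 is a Saturday, so the first Sunday is November 2 and the third is November 16.
1 March 2026 is a Sunday, so the first Friday is March 6 and the second is March 13.
9 March 2026 lies within the daylight-saving period (16 November 2025 – 13 March 2026), so Mesast Sector is on daylight time, UTC−10:00.
13:00 Mesast Sector + 10h = 23:00 UTC.
1 September 2025 is a Monday, so the first Friday is September 5 and the third is September 19.
1 April 2026 is a Wednesday, so the first Sunday is April 5 and the fourth is April 26.
At the standard offset (UTC−10:00), 23:00 UTC − 10h = 13:00 Lumis standard time.
The standard-time date in Lumis, 9 March 2026, falls between 19 September 2025 and 26 April 2026, so daylight saving is in effect and Lumis is at UTC−09:00.
23:00 UTC − 9h = 14:00 Lumis.

14:00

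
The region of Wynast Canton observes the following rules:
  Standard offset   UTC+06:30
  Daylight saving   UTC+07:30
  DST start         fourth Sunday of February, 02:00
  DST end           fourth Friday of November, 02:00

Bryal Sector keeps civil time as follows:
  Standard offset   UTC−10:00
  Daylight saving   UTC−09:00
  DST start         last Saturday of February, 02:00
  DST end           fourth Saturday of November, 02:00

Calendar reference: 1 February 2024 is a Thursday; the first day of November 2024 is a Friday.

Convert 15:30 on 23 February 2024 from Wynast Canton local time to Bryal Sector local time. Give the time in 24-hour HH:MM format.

23:00

1 February 2024 is a Thursday, so the first Sunday is February 4 and the fourth is February 25.
1 November 2024 is a Friday, so the first Friday is November 1 and the fourth is November 22.
23 February 2024 does not fall between 25 February and 22 November, so daylight saving is not in effect and Wynast Canton is at UTC+06:30.
15:30 Wynast Canton − 6h30m = 09:00 UTC.
1 February 2024 is a Thursday, so Saturdays fall on 3, 10, 17, 24; the last is February 24.
1 November 2024 is a Friday, so the first Saturday is November 2 and the fourth is November 23.
At the standard offset (UTC−10:00), 09:00 UTC − 10h = 23:00 Bryal Sector standard time (rolling into the previous day, 22 February 2024).
The standard-time date in Bryal Sector, 22 February 2024, is outside the daylight-saving period (24 February – 23 November), so Bryal Sector is on standard time, UTC−10:00.
09:00 UTC − 10h = 23:00 Bryal Sector (rolling into the previous day, 22 February 2024).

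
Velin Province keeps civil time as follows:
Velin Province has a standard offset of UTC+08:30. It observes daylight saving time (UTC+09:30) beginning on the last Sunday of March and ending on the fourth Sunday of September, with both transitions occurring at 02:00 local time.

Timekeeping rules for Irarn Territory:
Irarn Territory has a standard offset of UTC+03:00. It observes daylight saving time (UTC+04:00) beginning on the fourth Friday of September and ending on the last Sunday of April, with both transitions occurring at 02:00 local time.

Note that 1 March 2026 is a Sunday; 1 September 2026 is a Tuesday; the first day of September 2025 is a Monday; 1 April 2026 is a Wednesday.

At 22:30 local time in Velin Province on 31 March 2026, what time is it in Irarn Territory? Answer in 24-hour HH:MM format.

1 March 2026 is a Sunday, so Sundays fall on 1, 8, 15, 22, 29; the last is March 29.
1 September 2026 is a Tuesday, so the first Sunday is September 6 and the fourth is September 27.
31 March 2026 lies within the daylight-saving period (29 March – 27 September), so Velin Province is on daylight time, UTC+09:30.
22:30 Velin Province − 9h30m = 13:00 UTC.
1 September 2025 is a Monday, so the first Friday is September 5 and the fourth is September 26.
1 April 2026 is a Wednesday, so Sundays fall on 5, 12, 19, 26; the last is April 26.
At the standard offset (UTC+03:00), 13:00 UTC + 3h = 16:00 Irarn Territory standard time.
The standard-time date in Irarn Territory, 31 March 2026, lies within the daylight-saving period (26 September 2025 – 26 April 2026), so Irarn Territory is on daylight time, UTC+04:00.
13:00 UTC + 4h = 17:00 Irarn Territory.

17:00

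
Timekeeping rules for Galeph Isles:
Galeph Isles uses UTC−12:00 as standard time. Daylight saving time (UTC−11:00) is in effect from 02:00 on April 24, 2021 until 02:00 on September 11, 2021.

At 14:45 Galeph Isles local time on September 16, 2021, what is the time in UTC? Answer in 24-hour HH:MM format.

02:45

September 16, 2021 does not fall between 24 April and 11 September, so daylight saving is not in effect and Galeph Isles is at UTC−12:00.
14:45 local + 12h = 02:45 UTC (rolling into the next day, 17 September 2021).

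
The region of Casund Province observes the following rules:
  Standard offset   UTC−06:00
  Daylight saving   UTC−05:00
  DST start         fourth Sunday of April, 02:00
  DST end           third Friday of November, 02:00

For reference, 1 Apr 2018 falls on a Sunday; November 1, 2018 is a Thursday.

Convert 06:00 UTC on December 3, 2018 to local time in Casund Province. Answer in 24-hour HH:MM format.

1 April 2018 is a Sunday, so the first Sunday is April 1 and the fourth is April 22.
1 November 2018 is a Thursday, so the first Friday is November 2 and the third is November 16.
At the standard offset (UTC−06:00), 06:00 UTC − 6h = 00:00 Casund Province standard time.
The standard-time date in Casund Province, December 3, 2018, is outside the daylight-saving period (22 April – 16 November), so Casund Province is on standard time, UTC−06:00.
06:00 UTC − 6h = 00:00 local.

00:00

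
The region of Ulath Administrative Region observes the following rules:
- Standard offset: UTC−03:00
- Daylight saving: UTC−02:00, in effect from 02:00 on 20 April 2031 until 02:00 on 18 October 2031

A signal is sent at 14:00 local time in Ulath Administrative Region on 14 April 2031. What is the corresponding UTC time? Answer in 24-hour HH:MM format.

17:00

14 April 2031 is outside the daylight-saving period (20 April – 18 October), so Ulath Administrative Region is on standard time, UTC−03:00.
14:00 local + 3h = 17:00 UTC.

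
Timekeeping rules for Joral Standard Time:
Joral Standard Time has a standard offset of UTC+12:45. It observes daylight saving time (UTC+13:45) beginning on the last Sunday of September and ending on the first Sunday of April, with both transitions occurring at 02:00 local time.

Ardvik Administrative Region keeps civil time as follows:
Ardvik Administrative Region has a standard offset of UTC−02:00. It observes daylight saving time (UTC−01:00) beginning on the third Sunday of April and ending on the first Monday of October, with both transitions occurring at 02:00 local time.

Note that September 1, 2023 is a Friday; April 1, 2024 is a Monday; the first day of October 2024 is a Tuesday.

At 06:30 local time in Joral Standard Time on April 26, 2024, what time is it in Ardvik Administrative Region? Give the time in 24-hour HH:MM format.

16:45

1 September 2023 is a Friday, so Sundays fall on 3, 10, 17, 24; the last is September 24.
1 April 2024 is a Monday, so the first Sunday is April 7.
April 26, 2024 does not fall between 24 September 2023 and 7 April 2024, so daylight saving is not in effect and Joral Standard Time is at UTC+12:45.
06:30 Joral Standard Time − 12h45m = 17:45 UTC (rolling into the previous day, 25 April 2024).
1 April 2024 is a Monday, so the first Sunday is April 7 and the third is April 21.
1 October 2024 is a Tuesday, so the first Monday is October 7.
At the standard offset (UTC−02:00), 17:45 UTC − 2h = 15:45 Ardvik Administrative Region standard time.
Daylight saving runs 21 April – 7 October; the standard-time date in Ardvik Administrative Region, April 25, 2024, is inside that window, so Ardvik Administrative Region is at UTC−01:00.
17:45 UTC − 1h = 16:45 Ardvik Administrative Region.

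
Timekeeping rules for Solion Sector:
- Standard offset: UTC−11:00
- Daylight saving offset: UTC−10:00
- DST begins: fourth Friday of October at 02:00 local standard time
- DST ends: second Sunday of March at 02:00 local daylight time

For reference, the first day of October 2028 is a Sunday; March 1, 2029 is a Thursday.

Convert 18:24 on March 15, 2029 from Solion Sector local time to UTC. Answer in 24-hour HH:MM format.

1 October 2028 is a Sunday, so the first Friday is October 6 and the fourth is October 27.
1 March 2029 is a Thursday, so the first Sunday is March 4 and the second is March 11.
Daylight saving runs 27 October 2028 – 11 March 2029; March 15, 2029 is outside that window, so Solion Sector is on standard time at UTC−11:00.
18:24 local + 11h = 05:24 UTC (rolling into the next day, 16 March 2029).

05:24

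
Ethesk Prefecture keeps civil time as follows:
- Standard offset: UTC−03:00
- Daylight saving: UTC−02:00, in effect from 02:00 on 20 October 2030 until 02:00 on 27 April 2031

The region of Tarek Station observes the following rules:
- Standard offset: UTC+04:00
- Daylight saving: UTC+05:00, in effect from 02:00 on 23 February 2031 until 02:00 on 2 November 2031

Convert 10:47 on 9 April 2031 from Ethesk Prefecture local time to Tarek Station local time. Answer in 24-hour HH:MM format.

Daylight saving runs 20 October 2030 – 27 April 2031; 9 April 2031 is inside that window, so Ethesk Prefecture is at UTC−02:00.
10:47 Ethesk Prefecture + 2h = 12:47 UTC.
At the standard offset (UTC+04:00), 12:47 UTC + 4h = 16:47 Tarek Station standard time.
The standard-time date in Tarek Station, 9 April 2031, lies within the daylight-saving period (23 February – 2 November), so Tarek Station is on daylight time, UTC+05:00.
12:47 UTC + 5h = 17:47 Tarek Station.

17:47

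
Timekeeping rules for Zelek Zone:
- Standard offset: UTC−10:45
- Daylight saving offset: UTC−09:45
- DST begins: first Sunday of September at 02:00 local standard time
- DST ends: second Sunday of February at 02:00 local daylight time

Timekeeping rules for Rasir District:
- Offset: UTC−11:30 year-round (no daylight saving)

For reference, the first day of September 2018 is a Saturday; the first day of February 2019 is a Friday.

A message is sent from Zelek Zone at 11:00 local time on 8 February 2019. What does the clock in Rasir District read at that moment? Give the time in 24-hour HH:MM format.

1 September 2018 is a Saturday, so the first Sunday is September 2.
1 February 2019 is a Friday, so the first Sunday is February 3 and the second is February 10.
8 February 2019 lies within the daylight-saving period (2 September 2018 – 10 February 2019), so Zelek Zone is on daylight time, UTC−09:45.
11:00 Zelek Zone + 9h45m = 20:45 UTC.
Rasir District stays on UTC−11:30 all year.
20:45 UTC − 11h30m = 09:15 Rasir District.

09:15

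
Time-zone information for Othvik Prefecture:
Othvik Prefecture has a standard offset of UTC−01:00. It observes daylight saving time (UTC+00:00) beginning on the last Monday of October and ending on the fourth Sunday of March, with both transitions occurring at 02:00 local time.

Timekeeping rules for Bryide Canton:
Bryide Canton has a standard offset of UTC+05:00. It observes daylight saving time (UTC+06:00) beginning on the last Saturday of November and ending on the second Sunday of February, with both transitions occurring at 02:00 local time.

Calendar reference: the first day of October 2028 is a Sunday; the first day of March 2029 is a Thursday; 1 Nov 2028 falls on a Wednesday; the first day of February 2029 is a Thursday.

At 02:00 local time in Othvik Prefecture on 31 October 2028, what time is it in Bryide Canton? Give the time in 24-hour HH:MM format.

1 October 2028 is a Sunday, so Mondays fall on 2, 9, 16, 23, 30; the last is October 30.
1 March 2029 is a Thursday, so the first Sunday is March 4 and the fourth is March 25.
31 October 2028 lies within the daylight-saving period (30 October 2028 – 25 March 2029), so Othvik Prefecture is on daylight time, UTC+00:00.
02:00 Othvik Prefecture − 0h = 02:00 UTC.
1 November 2028 is a Wednesday, so Saturdays fall on 4, 11, 18, 25; the last is November 25.
1 February 2029 is a Thursday, so the first Sunday is February 4 and the second is February 11.
At the standard offset (UTC+05:00), 02:00 UTC + 5h = 07:00 Bryide Canton standard time.
Daylight saving runs 25 November 2028 – 11 February 2029; the standard-time date in Bryide Canton, 31 October 2028, is outside that window, so Bryide Canton is on standard time at UTC+05:00.
02:00 UTC + 5h = 07:00 Bryide Canton.

07:00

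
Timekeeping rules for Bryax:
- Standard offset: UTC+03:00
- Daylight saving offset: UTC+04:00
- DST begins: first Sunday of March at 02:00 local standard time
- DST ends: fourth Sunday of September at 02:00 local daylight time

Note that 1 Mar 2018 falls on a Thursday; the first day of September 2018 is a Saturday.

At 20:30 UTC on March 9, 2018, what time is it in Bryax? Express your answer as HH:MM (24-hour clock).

1 March 2018 is a Thursday, so the first Sunday is March 4.
1 September 2018 is a Saturday, so the first Sunday is September 2 and the fourth is September 23.
At the standard offset (UTC+03:00), 20:30 UTC + 3h = 23:30 Bryax standard time.
The standard-time date in Bryax, March 9, 2018, lies within the daylight-saving period (4 March – 23 September), so Bryax is on daylight time, UTC+04:00.
20:30 UTC + 4h = 00:30 local (rolling into the next day, 10 March 2018).

00:30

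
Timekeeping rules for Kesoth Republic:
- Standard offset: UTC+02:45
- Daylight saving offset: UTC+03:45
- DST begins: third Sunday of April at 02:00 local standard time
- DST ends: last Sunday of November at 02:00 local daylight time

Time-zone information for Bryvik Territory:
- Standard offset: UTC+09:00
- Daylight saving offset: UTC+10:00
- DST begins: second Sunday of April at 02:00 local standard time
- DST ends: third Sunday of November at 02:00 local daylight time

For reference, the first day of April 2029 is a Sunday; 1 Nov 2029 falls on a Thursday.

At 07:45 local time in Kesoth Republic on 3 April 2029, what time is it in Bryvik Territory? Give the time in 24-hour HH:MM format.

1 April 2029 is a Sunday, so the first Sunday is April 1 and the third is April 15.
1 November 2029 is a Thursday, so Sundays fall on 4, 11, 18, 25; the last is November 25.
Daylight saving runs 15 April – 25 November; 3 April 2029 is outside that window, so Kesoth Republic is on standard time at UTC+02:45.
07:45 Kesoth Republic − 2h45m = 05:00 UTC.
1 April 2029 is a Sunday, so the first Sunday is April 1 and the second is April 8.
1 November 2029 is a Thursday, so the first Sunday is November 4 and the third is November 18.
At the standard offset (UTC+09:00), 05:00 UTC + 9h = 14:00 Bryvik Territory standard time.
Daylight saving runs 8 April – 18 November; the standard-time date in Bryvik Territory, 3 April 2029, is outside that window, so Bryvik Territory is on standard time at UTC+09:00.
05:00 UTC + 9h = 14:00 Bryvik Territory.

14:00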